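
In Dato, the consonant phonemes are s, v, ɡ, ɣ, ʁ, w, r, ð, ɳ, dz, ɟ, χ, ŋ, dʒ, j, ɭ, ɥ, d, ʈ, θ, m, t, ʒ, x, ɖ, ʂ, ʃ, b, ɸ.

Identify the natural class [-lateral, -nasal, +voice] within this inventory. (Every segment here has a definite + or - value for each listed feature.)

v, ɡ, ɣ, ʁ, w, r, ð, dz, ɟ, dʒ, j, ɥ, d, ʒ, ɖ, b

Among the inventory, the [-lateral] segments are /s, v, ɡ, ɣ, ʁ, w, r, ð, ɳ, dz, ɟ, χ, ŋ, dʒ, j, ɥ, d, ʈ, θ, m, t, ʒ, x, ɖ, ʂ, ʃ, b, ɸ/.
Within that set, [-nasal] gives /s, v, ɡ, ɣ, ʁ, w, r, ð, dz, ɟ, χ, dʒ, j, ɥ, d, ʈ, θ, t, ʒ, x, ɖ, ʂ, ʃ, b, ɸ/.
Of those, [+voice] leaves /v, ɡ, ɣ, ʁ, w, r, ð, dz, ɟ, dʒ, j, ɥ, d, ʒ, ɖ, b/.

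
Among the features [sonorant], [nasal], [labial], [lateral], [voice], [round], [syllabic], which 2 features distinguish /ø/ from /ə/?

[labial], [round]

/ø/ (mid front rounded tense vowel) and /ə/ (mid central vowel (schwa)) agree on [+sonorant], [−nasal], [−lateral], [+voice], [+syllabic]. They differ on [labial] (/ø/ [+], /ə/ [−]), [round] (/ø/ [+], /ə/ [−]).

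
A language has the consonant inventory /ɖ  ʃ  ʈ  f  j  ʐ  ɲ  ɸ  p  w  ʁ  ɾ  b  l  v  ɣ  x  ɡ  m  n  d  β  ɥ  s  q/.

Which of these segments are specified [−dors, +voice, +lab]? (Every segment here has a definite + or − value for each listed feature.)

b, v, m, β

Checking each segment against [−dorsal], [+voice], [+labial]: /b/ (voiced bilabial stop), /v/ (voiced labiodental fricative), /m/ (bilabial nasal), /β/ (voiced bilabial fricative) satisfy every feature; every other segment in the inventory fails at least one.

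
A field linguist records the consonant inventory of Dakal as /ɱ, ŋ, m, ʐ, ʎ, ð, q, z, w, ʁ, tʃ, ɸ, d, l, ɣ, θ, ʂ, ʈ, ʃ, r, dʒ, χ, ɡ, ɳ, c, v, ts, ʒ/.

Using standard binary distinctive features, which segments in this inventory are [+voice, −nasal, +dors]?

ʎ, w, ʁ, ɣ, ɡ

The [+voice] segments are /ɱ, ŋ, m, ʐ, ʎ, ð, z, w, ʁ, d, l, ɣ, r, dʒ, ɡ, ɳ, v, ʒ/.
Of those, [−nasal] gives /ʐ, ʎ, ð, z, w, ʁ, d, l, ɣ, r, dʒ, ɡ, v, ʒ/.
Among these, [+dorsal] leaves /ʎ, w, ʁ, ɣ, ɡ/.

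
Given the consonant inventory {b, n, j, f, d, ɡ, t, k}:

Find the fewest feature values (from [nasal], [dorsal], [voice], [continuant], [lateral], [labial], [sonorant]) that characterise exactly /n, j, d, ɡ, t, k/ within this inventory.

[−labial]

/n, j, d, ɡ, t, k/ are exactly the [−labial] segments in the inventory, so a single feature suffices.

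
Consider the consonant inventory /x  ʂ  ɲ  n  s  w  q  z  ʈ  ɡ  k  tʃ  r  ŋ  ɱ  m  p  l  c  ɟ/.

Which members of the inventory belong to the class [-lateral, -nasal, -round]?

x, ʂ, s, q, z, ʈ, ɡ, k, tʃ, r, p, c, ɟ

Eliminate segments failing any feature: /ɲ, n, ŋ, ɱ, m/ are [+nasal]; /w/ is [+round]; /l/ is [+lateral]. The remaining /x, ʂ, s, q, z, ʈ, ɡ, k, tʃ, r, p, c, ɟ/ satisfy [-lateral], [-nasal], [-round].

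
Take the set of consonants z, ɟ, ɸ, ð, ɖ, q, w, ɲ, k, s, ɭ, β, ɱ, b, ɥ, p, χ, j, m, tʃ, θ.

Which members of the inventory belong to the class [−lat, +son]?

w, ɲ, ɱ, ɥ, j, m

Checking each segment against [−lateral], [+sonorant]: /w/ (labial-velar glide), /ɲ/ (palatal nasal), /ɱ/ (labiodental nasal), /ɥ/ (labial-palatal glide), /j/ (palatal glide), /m/ (bilabial nasal) satisfy every feature; every other segment in the inventory fails at least one.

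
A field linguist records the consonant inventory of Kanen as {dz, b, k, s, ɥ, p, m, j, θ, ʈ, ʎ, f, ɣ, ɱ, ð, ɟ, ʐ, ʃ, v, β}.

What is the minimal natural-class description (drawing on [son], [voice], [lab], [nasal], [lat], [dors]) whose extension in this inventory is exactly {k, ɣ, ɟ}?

/k, ɣ, ɟ/ are all [−sonorant], [+dorsal], and no other segment in the inventory matches both values. Dropping any one of them over-generates: [+dorsal] alone would also admit /ɥ, j, ʎ/; [−sonorant] alone would also admit /dz, b, s, p, …/. No other single listed feature picks out exactly this set either, so fewer than two features will not do.

[−son, +dors]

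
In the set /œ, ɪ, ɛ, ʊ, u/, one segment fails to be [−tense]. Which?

u

/u/ is the high back rounded tense vowel, which is [+tense]; the rest — /œ, ʊ, ɪ, ɛ/ — are [−tense].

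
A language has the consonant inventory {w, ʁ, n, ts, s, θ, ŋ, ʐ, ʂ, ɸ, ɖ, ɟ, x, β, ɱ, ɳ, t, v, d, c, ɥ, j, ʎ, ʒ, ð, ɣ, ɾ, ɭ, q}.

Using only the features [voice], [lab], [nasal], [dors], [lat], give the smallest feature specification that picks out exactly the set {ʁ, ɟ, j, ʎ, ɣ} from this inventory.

[+voice, -nasal, -lab, +dors]

/ʁ, ɟ, j, ʎ, ɣ/ are all [+voice], [-nasal], [-labial], [+dorsal], and no other segment in the inventory matches all four values. Dropping any one of them over-generates: [-nasal, -labial, +dorsal] alone would also admit /x, c, q/; [+voice, -labial, +dorsal] alone would also admit /ŋ/; [+voice, -nasal, +dorsal] alone would also admit /w, ɥ/; [+voice, -nasal, -labial] alone would also admit /ʐ, ɖ, d, ʒ, …/. No other combination of three listed features picks out exactly this set either, so fewer than four features will not do.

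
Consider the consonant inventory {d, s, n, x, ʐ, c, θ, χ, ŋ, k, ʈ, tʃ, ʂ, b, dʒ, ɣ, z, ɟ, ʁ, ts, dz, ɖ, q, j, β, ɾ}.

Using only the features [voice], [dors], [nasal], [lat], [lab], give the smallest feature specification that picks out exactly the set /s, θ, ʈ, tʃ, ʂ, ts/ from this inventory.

/s, θ, ʈ, tʃ, ʂ, ts/ are all [−voice], [−dorsal], and no other segment in the inventory matches both values. Dropping any one of them over-generates: [−dorsal] alone would also admit /d, n, ʐ, b, …/; [−voice] alone would also admit /x, c, χ, k, …/. No other single listed feature picks out exactly this set either, so fewer than two features will not do.

[−voice, −dors]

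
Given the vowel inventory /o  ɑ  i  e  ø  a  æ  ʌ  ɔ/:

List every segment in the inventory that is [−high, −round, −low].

Checking each segment against [−high], [−round], [−low]: /e/ (mid front unrounded tense vowel), /ʌ/ (mid back unrounded lax vowel) satisfy every feature; every other segment in the inventory fails at least one.

e, ʌ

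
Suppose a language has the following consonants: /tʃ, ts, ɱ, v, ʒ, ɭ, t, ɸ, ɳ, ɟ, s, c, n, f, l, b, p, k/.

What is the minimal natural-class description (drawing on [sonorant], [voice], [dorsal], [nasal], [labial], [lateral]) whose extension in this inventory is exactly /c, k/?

Every target segment is [-voice], [+dorsal]; each remaining inventory member fails at least one of these. Each conjunct is needed — [+dorsal] alone would also admit /ɟ/; [-voice] alone would also admit /tʃ, ts, t, ɸ, …/ — and no other single listed feature has exactly this extension, so two is the minimum.

[-voice, +dorsal]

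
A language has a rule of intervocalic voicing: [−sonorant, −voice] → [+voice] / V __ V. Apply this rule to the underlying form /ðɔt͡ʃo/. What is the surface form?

The only segment in the rule's environment that also matches [−sonorant, −voice] is /t͡ʃ/. Applying [+voice] turns the voiceless postalveolar affricate into /d͡ʒ/ (voiced postalveolar affricate), giving [ðɔd͡ʒo].

[ðɔd͡ʒo]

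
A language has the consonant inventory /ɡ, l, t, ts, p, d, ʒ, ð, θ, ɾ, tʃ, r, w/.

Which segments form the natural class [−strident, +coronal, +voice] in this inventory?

l, d, ð, ɾ, r

Checking each segment against [−strident], [+coronal], [+voice]: /l/ (alveolar lateral approximant), /d/ (voiced alveolar stop), /ð/ (voiced dental fricative), /ɾ/ (alveolar tap), /r/ (alveolar trill) satisfy every feature; every other segment in the inventory fails at least one.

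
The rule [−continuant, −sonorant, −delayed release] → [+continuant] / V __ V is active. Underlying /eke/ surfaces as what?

[exe]

The only segment in the rule's environment that also matches [−continuant, −sonorant, −delayed release] is /k/. Applying [+continuant] turns the voiceless velar stop into /x/ (voiceless velar fricative), giving [exe].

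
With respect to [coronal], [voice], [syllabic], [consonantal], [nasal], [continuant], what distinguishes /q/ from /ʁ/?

/q/ (voiceless uvular stop) and /ʁ/ (voiced uvular fricative) agree on [−coronal], [−syllabic], [+consonantal], [−nasal]. They differ on [voice] (/q/ [−], /ʁ/ [+]), [continuant] (/q/ [−], /ʁ/ [+]).

[voice], [continuant]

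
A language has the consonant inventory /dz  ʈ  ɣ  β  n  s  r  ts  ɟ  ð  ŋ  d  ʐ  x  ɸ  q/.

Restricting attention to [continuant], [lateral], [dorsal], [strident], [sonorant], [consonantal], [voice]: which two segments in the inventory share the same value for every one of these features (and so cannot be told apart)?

/ð/ (voiced dental fricative) and /β/ (voiced bilabial fricative) are both [+continuant], [−lateral], [−dorsal], [−strident], [−sonorant], [+consonantal], [+voice], so none of the listed features separates them. (They do differ in [labial] and [coronal], which are not among the given features.) Every other pair in the inventory differs on at least one listed feature.

ð, β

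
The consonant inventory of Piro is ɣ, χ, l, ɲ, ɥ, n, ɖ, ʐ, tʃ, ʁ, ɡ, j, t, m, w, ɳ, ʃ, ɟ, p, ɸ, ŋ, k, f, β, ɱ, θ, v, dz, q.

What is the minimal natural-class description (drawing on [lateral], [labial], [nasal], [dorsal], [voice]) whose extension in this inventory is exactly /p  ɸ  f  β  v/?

[−nasal, +labial, −dorsal]

/p, ɸ, f, β, v/ are all [−nasal], [+labial], [−dorsal], and no other segment in the inventory matches all three values. Dropping any one of them over-generates: [+labial, −dorsal] alone would also admit /m, ɱ/; [−nasal, −dorsal] alone would also admit /l, ɖ, ʐ, tʃ, …/; [−nasal, +labial] alone would also admit /ɥ, w/. No other combination of two listed features picks out exactly this set either, so fewer than three features will not do.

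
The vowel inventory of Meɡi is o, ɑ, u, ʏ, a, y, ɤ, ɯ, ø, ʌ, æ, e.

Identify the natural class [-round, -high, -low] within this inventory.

First, the [-round] segments are /ɑ, a, ɤ, ɯ, ʌ, æ, e/.
Then [-high] gives /ɑ, a, ɤ, ʌ, æ, e/.
Within that set, [-low] leaves /ɤ, ʌ, e/.

ɤ, ʌ, e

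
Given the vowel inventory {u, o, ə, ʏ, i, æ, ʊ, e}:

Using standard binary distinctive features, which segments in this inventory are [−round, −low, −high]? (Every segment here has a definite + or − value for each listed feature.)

Checking each segment against [−round], [−low], [−high]: /ə/ (mid central vowel (schwa)), /e/ (mid front unrounded tense vowel) satisfy every feature; every other segment in the inventory fails at least one.

ə, e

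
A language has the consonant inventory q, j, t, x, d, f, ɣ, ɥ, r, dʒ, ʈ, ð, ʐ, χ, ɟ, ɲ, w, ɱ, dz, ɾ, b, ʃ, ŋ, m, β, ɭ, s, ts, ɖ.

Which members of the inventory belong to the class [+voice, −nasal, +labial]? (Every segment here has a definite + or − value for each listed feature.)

ɥ, w, b, β

Eliminate segments failing any feature: /q, t, x, f, ʈ, χ, ʃ, s, ts/ are [−voice]; /j, d, ɣ, r, dʒ, ð, ʐ, ɟ, dz, ɾ, ɭ, ɖ/ are [−labial]; /ɲ, ɱ, ŋ, m/ are [+nasal]. The remaining /ɥ, w, b, β/ satisfy [+voice], [−nasal], [+labial].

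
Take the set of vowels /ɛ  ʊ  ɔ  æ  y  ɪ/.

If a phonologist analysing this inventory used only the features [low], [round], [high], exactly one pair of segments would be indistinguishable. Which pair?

y, ʊ

/y/ (high front rounded tense vowel) and /ʊ/ (high back rounded lax vowel) are both [-low], [+round], [+high], so none of the listed features separates them. (They do differ in [back] and [tense], which are not among the given features.) Every other pair in the inventory differs on at least one listed feature.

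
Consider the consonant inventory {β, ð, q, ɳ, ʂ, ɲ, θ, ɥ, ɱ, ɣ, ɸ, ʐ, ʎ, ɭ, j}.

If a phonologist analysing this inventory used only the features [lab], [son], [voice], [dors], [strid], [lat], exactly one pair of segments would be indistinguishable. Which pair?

j, ɲ

On the given features, /j/ and /ɲ/ have an identical profile: [-labial], [+sonorant], [+voice], [+dorsal], [-strident], [-lateral]. No other two segments in the inventory coincide on all 6 features. (They do differ in [nasal] and [continuant], which are not among the given features.)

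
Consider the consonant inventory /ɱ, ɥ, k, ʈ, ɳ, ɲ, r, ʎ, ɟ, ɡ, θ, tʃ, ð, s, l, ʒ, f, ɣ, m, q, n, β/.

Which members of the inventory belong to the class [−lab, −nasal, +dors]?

k, ʎ, ɟ, ɡ, ɣ, q

Eliminate segments failing any feature: /ɱ, ɥ, f, m, β/ are [+labial]; /ʈ, r, θ, tʃ, ð, s, l, ʒ/ are [−dorsal]; /ɳ, ɲ, n/ are [+nasal]. The remaining /k, ʎ, ɟ, ɡ, ɣ, q/ satisfy [−labial], [−nasal], [+dorsal].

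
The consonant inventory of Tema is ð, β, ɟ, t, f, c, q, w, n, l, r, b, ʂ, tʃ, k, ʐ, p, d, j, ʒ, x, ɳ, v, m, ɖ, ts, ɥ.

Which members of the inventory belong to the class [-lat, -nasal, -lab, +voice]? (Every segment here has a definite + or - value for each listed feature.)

ð, ɟ, r, ʐ, d, j, ʒ, ɖ

The [-lateral] segments are /ð, β, ɟ, t, f, c, q, w, n, r, b, ʂ, tʃ, k, ʐ, p, d, j, ʒ, x, ɳ, v, m, ɖ, ts, ɥ/.
Within that set, [-nasal] gives /ð, β, ɟ, t, f, c, q, w, r, b, ʂ, tʃ, k, ʐ, p, d, j, ʒ, x, v, ɖ, ts, ɥ/.
Among these, [-labial] gives /ð, ɟ, t, c, q, r, ʂ, tʃ, k, ʐ, d, j, ʒ, x, ɖ, ts/.
Within that set, [+voice] leaves /ð, ɟ, r, ʐ, d, j, ʒ, ɖ/.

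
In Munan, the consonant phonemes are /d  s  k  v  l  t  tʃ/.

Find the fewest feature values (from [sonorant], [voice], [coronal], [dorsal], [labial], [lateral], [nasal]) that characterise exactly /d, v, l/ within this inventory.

The target set is precisely the extension of [+voice] in this inventory.

[+voice]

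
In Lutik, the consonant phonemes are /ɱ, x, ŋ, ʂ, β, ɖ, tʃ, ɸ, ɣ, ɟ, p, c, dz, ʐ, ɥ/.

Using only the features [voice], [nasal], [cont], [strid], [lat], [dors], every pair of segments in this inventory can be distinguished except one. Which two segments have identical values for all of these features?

ɣ, ɥ

/ɣ/ (voiced velar fricative) and /ɥ/ (labial-palatal glide) are both [+voice], [-nasal], [+continuant], [-strident], [-lateral], [+dorsal], so none of the listed features separates them. (They do differ in [sonorant], [labial], [round] and [back], which are not among the given features.) Every other pair in the inventory differs on at least one listed feature.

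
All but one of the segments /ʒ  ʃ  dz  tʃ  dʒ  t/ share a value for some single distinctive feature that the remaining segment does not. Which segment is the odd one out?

[strident] groups all but one: /tʃ, ʃ, dʒ, dz, ʒ/ share [+strident] while /t/ (voiceless alveolar stop) alone is [−strident]. Removing any other segment would not leave a single-feature class that excludes it.

t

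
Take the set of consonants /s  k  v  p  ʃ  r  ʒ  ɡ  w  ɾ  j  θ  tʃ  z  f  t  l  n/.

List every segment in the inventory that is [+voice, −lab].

r, ʒ, ɡ, ɾ, j, z, l, n

Checking each segment against [+voice], [−labial]: /r/ (alveolar trill), /ʒ/ (voiced postalveolar fricative), /ɡ/ (voiced velar stop), /ɾ/ (alveolar tap), /j/ (palatal glide), /z/ (voiced alveolar fricative), among others, satisfy every feature; every other segment in the inventory fails at least one.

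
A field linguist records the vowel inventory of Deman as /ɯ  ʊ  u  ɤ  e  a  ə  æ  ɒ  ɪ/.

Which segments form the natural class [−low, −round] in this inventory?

ɯ, ɤ, e, ə, ɪ

Eliminate segments failing any feature: /ʊ, u/ are [+round]; /a, æ, ɒ/ are [+low]. The remaining /ɯ, ɤ, e, ə, ɪ/ satisfy [−low], [−round].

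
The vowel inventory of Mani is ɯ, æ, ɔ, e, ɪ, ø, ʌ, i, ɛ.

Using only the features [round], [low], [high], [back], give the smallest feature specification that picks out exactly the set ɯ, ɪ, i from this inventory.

[+high]

The target set is precisely the extension of [+high] in this inventory.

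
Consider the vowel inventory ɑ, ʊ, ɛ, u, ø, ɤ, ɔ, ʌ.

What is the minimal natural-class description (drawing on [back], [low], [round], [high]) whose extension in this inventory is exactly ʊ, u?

Every target segment is [+high] and no other inventory member is, so one feature is enough.

[+high]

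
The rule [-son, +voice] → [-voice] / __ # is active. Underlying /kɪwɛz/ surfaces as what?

Only the final segment /z/ is both word-final and matches the structural description. It is a voiced alveolar fricative, so [-son, +voice] holds; changing it to [-voice] with all other features held fixed yields /s/ (voiceless alveolar fricative). No other segment meets both the structural description and the environment, so the output is [kɪwɛs].

[kɪwɛs]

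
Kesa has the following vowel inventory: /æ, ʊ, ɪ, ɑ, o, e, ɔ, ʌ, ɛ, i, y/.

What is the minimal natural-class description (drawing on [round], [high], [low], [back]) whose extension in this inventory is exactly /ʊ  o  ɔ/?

Every target segment is [+back], [+round]; each remaining inventory member fails at least one of these. Each conjunct is needed — [+round] alone would also admit /y/; [+back] alone would also admit /ɑ, ʌ/ — and no other single listed feature has exactly this extension, so two is the minimum.

[+back, +round]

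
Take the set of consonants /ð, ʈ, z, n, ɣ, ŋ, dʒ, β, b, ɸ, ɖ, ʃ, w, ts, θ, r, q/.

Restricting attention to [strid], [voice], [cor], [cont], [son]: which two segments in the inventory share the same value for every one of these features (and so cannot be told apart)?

β, ɣ

/β/ (voiced bilabial fricative) and /ɣ/ (voiced velar fricative) are both [−strident], [+voice], [−coronal], [+continuant], [−sonorant], so none of the listed features separates them. (They do differ in [labial] and [dorsal], which are not among the given features.) Every other pair in the inventory differs on at least one listed feature.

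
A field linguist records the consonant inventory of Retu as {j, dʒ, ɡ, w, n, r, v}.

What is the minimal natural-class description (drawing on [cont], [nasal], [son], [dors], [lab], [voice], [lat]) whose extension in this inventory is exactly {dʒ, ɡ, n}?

/dʒ, ɡ, n/ are exactly the [-continuant] segments in the inventory, so a single feature suffices.

[-cont]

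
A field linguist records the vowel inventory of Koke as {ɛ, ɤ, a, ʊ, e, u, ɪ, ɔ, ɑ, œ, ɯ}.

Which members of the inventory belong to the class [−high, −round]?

ɛ, ɤ, a, e, ɑ

Checking each segment against [−high], [−round]: /ɛ/ (mid front unrounded lax vowel), /ɤ/ (mid back unrounded tense vowel), /a/ (low unrounded vowel), /e/ (mid front unrounded tense vowel), /ɑ/ (low back unrounded vowel) satisfy every feature; every other segment in the inventory fails at least one.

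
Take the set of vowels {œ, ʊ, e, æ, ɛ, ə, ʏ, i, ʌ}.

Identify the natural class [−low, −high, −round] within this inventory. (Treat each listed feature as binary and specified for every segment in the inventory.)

Checking each segment against [−low], [−high], [−round]: /e/ (mid front unrounded tense vowel), /ɛ/ (mid front unrounded lax vowel), /ə/ (mid central vowel (schwa)), /ʌ/ (mid back unrounded lax vowel) satisfy every feature; every other segment in the inventory fails at least one.

e, ɛ, ə, ʌ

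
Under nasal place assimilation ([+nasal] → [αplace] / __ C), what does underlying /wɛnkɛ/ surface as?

[wɛŋkɛ]

The only nasal preceding a consonant is /n/ before /k/. /k/ is [+dorsal], so /n/ → /ŋ/, giving [wɛŋkɛ].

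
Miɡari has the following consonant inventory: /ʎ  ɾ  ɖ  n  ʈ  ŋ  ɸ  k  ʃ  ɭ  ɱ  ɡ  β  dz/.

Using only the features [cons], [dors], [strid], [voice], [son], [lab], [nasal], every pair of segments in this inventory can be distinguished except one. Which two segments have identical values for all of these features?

On the given features, /ɭ/ and /ɾ/ have an identical profile: [+consonantal], [−dorsal], [−strident], [+voice], [+sonorant], [−labial], [−nasal]. No other two segments in the inventory coincide on all 7 features. (They do differ in [lateral] and [anterior], which are not among the given features.)

ɭ, ɾ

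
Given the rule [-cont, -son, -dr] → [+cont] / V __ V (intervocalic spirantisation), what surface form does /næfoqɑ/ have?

[næfoχɑ]

The only segment in the rule's environment that also matches [-cont, -son, -dr] is /q/. Applying [+continuant] turns the voiceless uvular stop into /χ/ (voiceless uvular fricative), giving [næfoχɑ].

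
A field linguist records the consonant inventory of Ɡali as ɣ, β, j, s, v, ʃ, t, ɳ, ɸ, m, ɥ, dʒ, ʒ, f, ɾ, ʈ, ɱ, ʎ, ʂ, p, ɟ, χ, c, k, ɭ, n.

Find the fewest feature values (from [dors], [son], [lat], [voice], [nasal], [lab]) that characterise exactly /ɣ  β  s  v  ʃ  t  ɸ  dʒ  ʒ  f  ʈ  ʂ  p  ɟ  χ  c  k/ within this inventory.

The target set is precisely the extension of [-sonorant] in this inventory.

[-son]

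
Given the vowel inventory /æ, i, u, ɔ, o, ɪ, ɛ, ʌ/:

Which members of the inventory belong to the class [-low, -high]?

ɔ, o, ɛ, ʌ

Eliminate segments failing any feature: /æ/ is [+low]; /i, u, ɪ/ are [+high]. The remaining /ɔ, o, ɛ, ʌ/ satisfy [-low], [-high].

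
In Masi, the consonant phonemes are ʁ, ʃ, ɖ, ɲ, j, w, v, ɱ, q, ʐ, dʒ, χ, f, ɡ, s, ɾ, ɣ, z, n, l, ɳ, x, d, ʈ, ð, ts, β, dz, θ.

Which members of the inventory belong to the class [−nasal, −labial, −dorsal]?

Checking each segment against [−nasal], [−labial], [−dorsal]: /ʃ/ (voiceless postalveolar fricative), /ɖ/ (voiced retroflex stop), /ʐ/ (voiced retroflex fricative), /dʒ/ (voiced postalveolar affricate), /s/ (voiceless alveolar fricative), /ɾ/ (alveolar tap), among others, satisfy every feature; every other segment in the inventory fails at least one.

ʃ, ɖ, ʐ, dʒ, s, ɾ, z, l, d, ʈ, ð, ts, dz, θ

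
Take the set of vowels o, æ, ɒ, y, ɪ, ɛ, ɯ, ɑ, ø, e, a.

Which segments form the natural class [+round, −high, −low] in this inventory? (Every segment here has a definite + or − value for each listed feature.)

Eliminate segments failing any feature: /æ, ɪ, ɛ, ɯ, ɑ, e, a/ are [−round]; /ɒ/ is [+low]; /y/ is [+high]. The remaining /o, ø/ satisfy [+round], [−high], [−low].

o, ø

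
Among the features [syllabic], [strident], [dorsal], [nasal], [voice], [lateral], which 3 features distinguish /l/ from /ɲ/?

[nasal], [lateral], [dorsal]

/l/ is the alveolar lateral approximant and /ɲ/ is the palatal nasal. Both are [−syllabic], [−strident], [+voice]. /l/ is [−nasal] while /ɲ/ is [+nasal]; /l/ is [+lateral] while /ɲ/ is [−lateral]; /l/ is [−dorsal] while /ɲ/ is [+dorsal], so the distinguishing features are [nasal], [lateral], [dorsal].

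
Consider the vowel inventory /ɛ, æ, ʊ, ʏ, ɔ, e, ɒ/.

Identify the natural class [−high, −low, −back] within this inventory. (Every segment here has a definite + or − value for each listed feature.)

First, the [−high] segments are /ɛ, æ, ɔ, e, ɒ/.
Of those, [−low] gives /ɛ, ɔ, e/.
Then [−back] leaves /ɛ, e/.

ɛ, e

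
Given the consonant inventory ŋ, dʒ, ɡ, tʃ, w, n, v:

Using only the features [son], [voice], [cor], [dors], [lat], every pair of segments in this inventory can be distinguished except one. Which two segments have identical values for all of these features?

On the given features, /ŋ/ and /w/ have an identical profile: [+sonorant], [+voice], [-coronal], [+dorsal], [-lateral]. No other two segments in the inventory coincide on all 5 features. (They do differ in [nasal], [continuant], [labial] and [round], which are not among the given features.)

ŋ, w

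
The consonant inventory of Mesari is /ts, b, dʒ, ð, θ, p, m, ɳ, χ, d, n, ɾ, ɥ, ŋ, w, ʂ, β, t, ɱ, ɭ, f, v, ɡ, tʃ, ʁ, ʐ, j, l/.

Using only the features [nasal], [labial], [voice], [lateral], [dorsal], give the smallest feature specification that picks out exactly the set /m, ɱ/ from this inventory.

[+nasal, +labial]

Every target segment is [+nasal], [+labial]; each remaining inventory member fails at least one of these. Each conjunct is needed — [+labial] alone would also admit /b, p, ɥ, w, …/; [+nasal] alone would also admit /ɳ, n, ŋ/ — and no other single listed feature has exactly this extension, so two is the minimum.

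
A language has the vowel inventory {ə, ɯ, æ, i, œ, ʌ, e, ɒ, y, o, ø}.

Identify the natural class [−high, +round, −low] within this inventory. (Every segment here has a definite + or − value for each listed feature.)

Checking each segment against [−high], [+round], [−low]: /œ/ (mid front rounded lax vowel), /o/ (mid back rounded tense vowel), /ø/ (mid front rounded tense vowel) satisfy every feature; every other segment in the inventory fails at least one.

œ, o, ø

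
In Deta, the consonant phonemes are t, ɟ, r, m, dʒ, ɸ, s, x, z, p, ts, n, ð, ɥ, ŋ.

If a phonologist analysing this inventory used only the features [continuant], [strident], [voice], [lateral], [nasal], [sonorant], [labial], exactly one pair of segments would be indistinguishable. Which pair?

Both /n/ and /ŋ/ are [−continuant], [−strident], [+voice], [−lateral], [+nasal], [+sonorant], [−labial]. Since the list omits [coronal] and [dorsal] — which do distinguish the alveolar nasal from the velar nasal — this pair collapses; all other pairs remain distinct.

n, ŋ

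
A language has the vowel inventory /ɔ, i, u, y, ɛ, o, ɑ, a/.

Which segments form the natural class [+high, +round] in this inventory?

u, y

Checking each segment against [+high], [+round]: /u/ (high back rounded tense vowel), /y/ (high front rounded tense vowel) satisfy every feature; every other segment in the inventory fails at least one.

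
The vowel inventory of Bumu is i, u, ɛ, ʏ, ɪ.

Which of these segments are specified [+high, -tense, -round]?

The [+high] segments are /i, u, ʏ, ɪ/.
Among these, [-tense] gives /ʏ, ɪ/.
Among these, [-round] leaves /ɪ/.

ɪ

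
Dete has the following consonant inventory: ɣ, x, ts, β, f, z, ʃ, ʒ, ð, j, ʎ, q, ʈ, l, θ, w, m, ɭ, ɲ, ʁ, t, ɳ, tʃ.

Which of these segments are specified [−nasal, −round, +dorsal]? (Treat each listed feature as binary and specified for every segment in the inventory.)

Checking each segment against [−nasal], [−round], [+dorsal]: /ɣ/ (voiced velar fricative), /x/ (voiceless velar fricative), /j/ (palatal glide), /ʎ/ (palatal lateral approximant), /q/ (voiceless uvular stop), /ʁ/ (voiced uvular fricative) satisfy every feature; every other segment in the inventory fails at least one.

ɣ, x, j, ʎ, q, ʁ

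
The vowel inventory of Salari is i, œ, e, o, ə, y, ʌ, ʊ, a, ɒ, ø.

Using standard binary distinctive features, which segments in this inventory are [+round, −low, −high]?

Checking each segment against [+round], [−low], [−high]: /œ/ (mid front rounded lax vowel), /o/ (mid back rounded tense vowel), /ø/ (mid front rounded tense vowel) satisfy every feature; every other segment in the inventory fails at least one.

œ, o, ø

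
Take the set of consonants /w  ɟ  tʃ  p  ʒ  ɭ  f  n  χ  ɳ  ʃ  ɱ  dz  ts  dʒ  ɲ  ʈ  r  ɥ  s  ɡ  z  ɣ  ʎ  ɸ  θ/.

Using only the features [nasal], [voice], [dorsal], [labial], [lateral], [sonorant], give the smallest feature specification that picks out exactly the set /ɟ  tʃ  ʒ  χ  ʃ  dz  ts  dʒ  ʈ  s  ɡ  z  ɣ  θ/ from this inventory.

[−sonorant, −labial]

The class [−sonorant], [−labial] has exactly /ɟ, tʃ, ʒ, χ, ʃ, dz, ts, dʒ, ʈ, s, ɡ, z, ɣ, θ/ as its extension in this inventory. No smaller conjunction from the listed features achieves this: [−labial] alone would also admit /ɭ, n, ɳ, ɲ, …/; [−sonorant] alone would also admit /p, f, ɸ/; and checking the remaining single features turns up none with this extension.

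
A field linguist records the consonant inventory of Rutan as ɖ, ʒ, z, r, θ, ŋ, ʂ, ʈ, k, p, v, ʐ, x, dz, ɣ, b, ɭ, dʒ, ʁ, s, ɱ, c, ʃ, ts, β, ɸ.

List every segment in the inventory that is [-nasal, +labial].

p, v, b, β, ɸ

Eliminate segments failing any feature: /ɖ, ʒ, z, r, θ, ʂ, ʈ, k, ʐ, x, dz, ɣ, ɭ, dʒ, ʁ, s, c, ʃ, ts/ are [-labial]; /ŋ, ɱ/ are [+nasal]. The remaining /p, v, b, β, ɸ/ satisfy [-nasal], [+labial].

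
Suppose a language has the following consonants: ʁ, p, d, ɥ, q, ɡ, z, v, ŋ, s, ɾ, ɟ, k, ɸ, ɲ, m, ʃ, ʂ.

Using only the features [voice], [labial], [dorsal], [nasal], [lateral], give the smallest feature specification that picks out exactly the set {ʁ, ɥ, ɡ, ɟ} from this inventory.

Every target segment is [+voice], [-nasal], [+dorsal]; each remaining inventory member fails at least one of these. Each conjunct is needed — [-nasal, +dorsal] alone would also admit /q, k/; [+voice, +dorsal] alone would also admit /ŋ, ɲ/; [+voice, -nasal] alone would also admit /d, z, v, ɾ/ — and no other combination of two listed features has exactly this extension, so three is the minimum.

[+voice, -nasal, +dorsal]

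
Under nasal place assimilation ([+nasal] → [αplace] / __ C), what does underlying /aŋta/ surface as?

[anta]

In /aŋta/, the nasal /ŋ/ precedes /t/, which is [+coronal]. The nasal assimilates in place, becoming the [+coronal] nasal /n/. The surface form is [anta].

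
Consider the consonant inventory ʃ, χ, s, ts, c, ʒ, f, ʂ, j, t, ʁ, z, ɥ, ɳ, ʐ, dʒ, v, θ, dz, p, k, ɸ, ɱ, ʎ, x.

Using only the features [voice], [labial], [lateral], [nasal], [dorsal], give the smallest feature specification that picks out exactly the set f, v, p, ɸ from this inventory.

Every target segment is [−nasal], [+labial], [−dorsal]; each remaining inventory member fails at least one of these. Each conjunct is needed — [+labial, −dorsal] alone would also admit /ɱ/; [−nasal, −dorsal] alone would also admit /ʃ, s, ts, ʒ, …/; [−nasal, +labial] alone would also admit /ɥ/ — and no other combination of two listed features has exactly this extension, so three is the minimum.

[−nasal, +labial, −dorsal]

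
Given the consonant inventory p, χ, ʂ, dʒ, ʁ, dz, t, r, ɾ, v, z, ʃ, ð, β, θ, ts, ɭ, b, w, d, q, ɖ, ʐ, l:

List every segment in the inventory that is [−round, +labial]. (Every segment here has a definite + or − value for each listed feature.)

p, v, β, b

Eliminate segments failing any feature: /χ, ʂ, dʒ, ʁ, dz, t, r, ɾ, z, ʃ, ð, θ, ts, ɭ, d, q, ɖ, ʐ, l/ are [−labial]; /w/ is [+round]. The remaining /p, v, β, b/ satisfy [−round], [+labial].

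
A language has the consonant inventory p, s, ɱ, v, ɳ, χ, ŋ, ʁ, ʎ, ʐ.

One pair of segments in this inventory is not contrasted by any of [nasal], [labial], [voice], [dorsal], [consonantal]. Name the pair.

On the given features, /ʎ/ and /ʁ/ have an identical profile: [−nasal], [−labial], [+voice], [+dorsal], [+consonantal]. No other two segments in the inventory coincide on all 5 features. (They do differ in [lateral], [high] and [back], which are not among the given features.)

ʎ, ʁ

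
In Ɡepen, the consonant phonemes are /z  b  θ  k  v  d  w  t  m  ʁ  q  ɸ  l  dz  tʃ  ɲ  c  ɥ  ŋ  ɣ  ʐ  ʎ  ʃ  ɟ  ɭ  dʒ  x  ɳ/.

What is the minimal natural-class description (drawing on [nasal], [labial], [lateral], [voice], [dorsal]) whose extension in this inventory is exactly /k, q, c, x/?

The class [−voice], [+dorsal] has exactly /k, q, c, x/ as its extension in this inventory. No smaller conjunction from the listed features achieves this: [+dorsal] alone would also admit /w, ʁ, ɲ, ɥ, …/; [−voice] alone would also admit /θ, t, ɸ, tʃ, …/; and checking the remaining single features turns up none with this extension.

[−voice, +dorsal]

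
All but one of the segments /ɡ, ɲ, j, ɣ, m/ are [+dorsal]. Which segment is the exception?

/m/ is the bilabial nasal, which is [-dorsal]; the rest — /ɲ, j, ɣ, ɡ/ — are [+dorsal].

m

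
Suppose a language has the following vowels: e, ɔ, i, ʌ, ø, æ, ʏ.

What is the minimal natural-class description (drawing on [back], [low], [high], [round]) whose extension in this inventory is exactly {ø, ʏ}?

[−back, +round]

Every target segment is [−back], [+round]; each remaining inventory member fails at least one of these. Each conjunct is needed — [+round] alone would also admit /ɔ/; [−back] alone would also admit /e, i, æ/ — and no other single listed feature has exactly this extension, so two is the minimum.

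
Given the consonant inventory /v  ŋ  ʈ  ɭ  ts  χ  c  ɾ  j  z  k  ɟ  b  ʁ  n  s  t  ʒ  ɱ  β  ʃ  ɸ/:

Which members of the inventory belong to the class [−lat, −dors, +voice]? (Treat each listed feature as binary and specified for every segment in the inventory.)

v, ɾ, z, b, n, ʒ, ɱ, β

Eliminate segments failing any feature: /ŋ, χ, c, j, k, ɟ, ʁ/ are [+dorsal]; /ʈ, ts, s, t, ʃ, ɸ/ are [−voice]; /ɭ/ is [+lateral]. The remaining /v, ɾ, z, b, n, ʒ, ɱ, β/ satisfy [−lateral], [−dorsal], [+voice].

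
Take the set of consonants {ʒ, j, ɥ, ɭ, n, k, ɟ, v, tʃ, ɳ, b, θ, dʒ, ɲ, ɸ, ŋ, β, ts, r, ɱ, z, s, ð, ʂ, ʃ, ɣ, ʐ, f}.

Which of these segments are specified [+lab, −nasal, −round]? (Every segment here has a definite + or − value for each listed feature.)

v, b, ɸ, β, f

Eliminate segments failing any feature: /ʒ, j, ɭ, n, k, ɟ, tʃ, ɳ, θ, dʒ, ɲ, ŋ, ts, r, z, s, ð, ʂ, ʃ, ɣ, ʐ/ are [−labial]; /ɥ/ is [+round]; /ɱ/ is [+nasal]. The remaining /v, b, ɸ, β, f/ satisfy [+labial], [−nasal], [−round].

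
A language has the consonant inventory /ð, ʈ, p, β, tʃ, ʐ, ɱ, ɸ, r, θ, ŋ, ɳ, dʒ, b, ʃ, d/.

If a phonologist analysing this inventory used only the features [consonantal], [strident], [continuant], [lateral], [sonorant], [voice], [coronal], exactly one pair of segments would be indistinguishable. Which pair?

Both /ŋ/ and /ɱ/ are [+consonantal], [−strident], [−continuant], [−lateral], [+sonorant], [+voice], [−coronal]. Since the list omits [labial] and [dorsal] — which do distinguish the velar nasal from the labiodental nasal — this pair collapses; all other pairs remain distinct.

ŋ, ɱ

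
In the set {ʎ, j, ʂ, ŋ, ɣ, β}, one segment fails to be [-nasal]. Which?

/ŋ/ is the velar nasal, which is [+nasal]; the rest — /ʎ, β, ʂ, j, ɣ/ — are [-nasal].

ŋ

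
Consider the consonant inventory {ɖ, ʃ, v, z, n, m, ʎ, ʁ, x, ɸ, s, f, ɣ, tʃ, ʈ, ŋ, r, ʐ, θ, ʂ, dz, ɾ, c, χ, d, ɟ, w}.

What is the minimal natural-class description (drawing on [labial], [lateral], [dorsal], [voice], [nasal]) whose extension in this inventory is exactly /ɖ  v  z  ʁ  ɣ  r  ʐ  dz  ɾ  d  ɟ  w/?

[+voice, −nasal, −lateral]

The class [+voice], [−nasal], [−lateral] has exactly /ɖ, v, z, ʁ, ɣ, r, ʐ, dz, ɾ, d, ɟ, w/ as its extension in this inventory. No smaller conjunction from the listed features achieves this: [−nasal, −lateral] alone would also admit /ʃ, x, ɸ, s, …/; [+voice, −lateral] alone would also admit /n, m, ŋ/; [+voice, −nasal] alone would also admit /ʎ/; and checking the remaining two-feature bundles turns up none with this extension.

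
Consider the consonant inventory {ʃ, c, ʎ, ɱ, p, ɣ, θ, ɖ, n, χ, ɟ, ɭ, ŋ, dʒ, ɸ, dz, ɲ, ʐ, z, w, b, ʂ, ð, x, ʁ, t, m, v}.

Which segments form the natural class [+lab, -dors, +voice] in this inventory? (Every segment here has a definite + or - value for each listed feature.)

Checking each segment against [+labial], [-dorsal], [+voice]: /ɱ/ (labiodental nasal), /b/ (voiced bilabial stop), /m/ (bilabial nasal), /v/ (voiced labiodental fricative) satisfy every feature; every other segment in the inventory fails at least one.

ɱ, b, m, v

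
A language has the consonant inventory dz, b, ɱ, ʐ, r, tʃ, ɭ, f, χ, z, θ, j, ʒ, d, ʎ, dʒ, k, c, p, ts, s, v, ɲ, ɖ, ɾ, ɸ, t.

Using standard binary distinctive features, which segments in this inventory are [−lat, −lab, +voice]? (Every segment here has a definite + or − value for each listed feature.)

Eliminate segments failing any feature: /b, ɱ, f, p, v, ɸ/ are [+labial]; /tʃ, χ, θ, k, c, ts, s, t/ are [−voice]; /ɭ, ʎ/ are [+lateral]. The remaining /dz, ʐ, r, z, j, ʒ, d, dʒ, ɲ, ɖ, ɾ/ satisfy [−lateral], [−labial], [+voice].

dz, ʐ, r, z, j, ʒ, d, dʒ, ɲ, ɖ, ɾ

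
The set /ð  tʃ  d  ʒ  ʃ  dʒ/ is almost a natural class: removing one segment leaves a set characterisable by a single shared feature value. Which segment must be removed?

/ð, ʃ, tʃ, dʒ, ʒ/ are all [+distributed], but /d/ (voiced alveolar stop) is [-distributed]. No other single segment can be removed to leave a set sharing one feature value that the removed segment lacks, so /d/ is the odd one out.

d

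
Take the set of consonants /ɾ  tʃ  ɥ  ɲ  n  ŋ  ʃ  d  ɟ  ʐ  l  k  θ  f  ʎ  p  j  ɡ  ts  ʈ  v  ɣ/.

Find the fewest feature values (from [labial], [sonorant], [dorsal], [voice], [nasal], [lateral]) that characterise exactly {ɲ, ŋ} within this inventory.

Every target segment is [+nasal], [+dorsal]; each remaining inventory member fails at least one of these. Each conjunct is needed — [+dorsal] alone would also admit /ɥ, ɟ, k, ʎ, …/; [+nasal] alone would also admit /n/ — and no other single listed feature has exactly this extension, so two is the minimum.

[+nasal, +dorsal]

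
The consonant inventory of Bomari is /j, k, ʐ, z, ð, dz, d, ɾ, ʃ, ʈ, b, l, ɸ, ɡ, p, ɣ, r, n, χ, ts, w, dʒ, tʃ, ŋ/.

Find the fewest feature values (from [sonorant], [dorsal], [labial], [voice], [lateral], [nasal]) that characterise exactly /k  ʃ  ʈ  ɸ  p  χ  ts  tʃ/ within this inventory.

The target set is precisely the extension of [-voice] in this inventory.

[-voice]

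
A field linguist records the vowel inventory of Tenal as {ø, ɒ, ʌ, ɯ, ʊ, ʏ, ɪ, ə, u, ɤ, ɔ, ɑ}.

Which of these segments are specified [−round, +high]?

Eliminate segments failing any feature: /ø, ɒ, ʊ, ʏ, u, ɔ/ are [+round]; /ʌ, ə, ɤ, ɑ/ are [−high]. The remaining /ɯ, ɪ/ satisfy [−round], [+high].

ɯ, ɪ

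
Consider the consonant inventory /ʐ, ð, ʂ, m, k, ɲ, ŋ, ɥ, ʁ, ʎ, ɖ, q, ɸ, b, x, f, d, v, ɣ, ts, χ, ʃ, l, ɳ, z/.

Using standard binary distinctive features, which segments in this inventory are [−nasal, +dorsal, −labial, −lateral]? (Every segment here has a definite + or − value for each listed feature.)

Checking each segment against [−nasal], [+dorsal], [−labial], [−lateral]: /k/ (voiceless velar stop), /ʁ/ (voiced uvular fricative), /q/ (voiceless uvular stop), /x/ (voiceless velar fricative), /ɣ/ (voiced velar fricative), /χ/ (voiceless uvular fricative) satisfy every feature; every other segment in the inventory fails at least one.

k, ʁ, q, x, ɣ, χ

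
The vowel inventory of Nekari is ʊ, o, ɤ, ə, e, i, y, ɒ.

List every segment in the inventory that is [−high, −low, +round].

o

First, the [−high] segments are /o, ɤ, ə, e, ɒ/.
Within that set, [−low] gives /o, ɤ, ə, e/.
Then [+round] leaves /o/.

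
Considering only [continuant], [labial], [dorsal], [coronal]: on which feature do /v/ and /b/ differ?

The two segments share [+labial], [−dorsal], [−coronal]. The only feature from the list on which they differ: /v/ is [+continuant] while /b/ is [−continuant].

[continuant]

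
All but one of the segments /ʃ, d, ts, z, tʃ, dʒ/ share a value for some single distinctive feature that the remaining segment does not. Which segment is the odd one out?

/dʒ, z, ts, ʃ, tʃ/ are all [+strident], but /d/ (voiced alveolar stop) is [-strident]. No other single segment can be removed to leave a set sharing one feature value that the removed segment lacks, so /d/ is the odd one out.

d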